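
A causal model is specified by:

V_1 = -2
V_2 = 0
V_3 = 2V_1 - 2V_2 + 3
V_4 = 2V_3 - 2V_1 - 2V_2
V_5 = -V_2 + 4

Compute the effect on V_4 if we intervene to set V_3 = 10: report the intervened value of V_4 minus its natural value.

The intervention breaks the incoming arrows to V_3: V_3 = 2V_1 - 2V_2 + 3 no longer applies, and V_3 = 10.
V_4 = 2V_3 - 2V_1 - 2V_2  [with V_3=10, V_1=-2, V_2=0]  = 24
Without intervention: V_3 = 2V_1 - 2V_2 + 3  [with V_1=-2, V_2=0]  = -1; V_4 = 2V_3 - 2V_1 - 2V_2  [with V_3=-1, V_1=-2, V_2=0]  = 2.
Change = 24 − 2 = 22.

22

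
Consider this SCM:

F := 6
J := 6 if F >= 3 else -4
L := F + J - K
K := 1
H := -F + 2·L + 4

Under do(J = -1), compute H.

6

do(J=-1) replaces the equation J := 6 if F >= 3 else -4 with the constant J = -1.
L = F + J - K  [with F=6, J=-1, K=1]  = 4
H = -F + 2·L + 4  [with F=6, L=4]  = 6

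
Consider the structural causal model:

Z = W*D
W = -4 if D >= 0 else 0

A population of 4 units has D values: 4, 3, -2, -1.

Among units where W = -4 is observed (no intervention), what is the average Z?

Conditioning on W=-4 selects the 2 unit(s) with D ∈ {4, 3}. Their Z values: -16, -12. Mean = -14.

-14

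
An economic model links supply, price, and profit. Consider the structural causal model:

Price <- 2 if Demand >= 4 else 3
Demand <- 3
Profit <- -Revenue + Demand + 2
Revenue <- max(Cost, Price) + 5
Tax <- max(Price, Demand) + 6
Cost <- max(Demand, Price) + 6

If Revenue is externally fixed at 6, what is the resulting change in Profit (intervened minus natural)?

8

Under do(Revenue=6), the mechanism Revenue <- max(Cost, Price) + 5 is discarded; Revenue is fixed at 6.
Profit = -Revenue + Demand + 2  [with Revenue=6, Demand=3]  = -1
Without intervention: Price = 2 if Demand >= 4 else 3  [with Demand=3]  = 3; Cost = max(Demand, Price) + 6  [with Demand=3, Price=3]  = 9; Revenue = max(Cost, Price) + 5  [with Cost=9, Price=3]  = 14; Profit = -Revenue + Demand + 2  [with Revenue=14, Demand=3]  = -9.
Change = -1 − (-9) = 8.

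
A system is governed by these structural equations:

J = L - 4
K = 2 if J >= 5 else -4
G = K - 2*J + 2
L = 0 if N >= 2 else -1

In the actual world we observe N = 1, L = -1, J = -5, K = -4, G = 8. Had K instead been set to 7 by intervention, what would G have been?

Intervening sets K = 7 and removes its equation (K = 2 if J >= 5 else -4).
L = 0 if N >= 2 else -1  [with N=1]  = -1
J = L - 4  [with L=-1]  = -5
G = K - 2*J + 2  [with K=7, J=-5]  = 19

19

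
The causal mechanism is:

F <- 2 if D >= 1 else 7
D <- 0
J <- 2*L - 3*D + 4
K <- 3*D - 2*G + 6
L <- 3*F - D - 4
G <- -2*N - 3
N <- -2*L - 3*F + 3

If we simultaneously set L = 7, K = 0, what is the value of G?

The joint intervention fixes L = 7, K = 0, removing each variable's own equation.
F = 2 if D >= 1 else 7  [with D=0]  = 7
N = -2*L - 3*F + 3  [with L=7, F=7]  = -32
G = -2*N - 3  [with N=-32]  = 61

61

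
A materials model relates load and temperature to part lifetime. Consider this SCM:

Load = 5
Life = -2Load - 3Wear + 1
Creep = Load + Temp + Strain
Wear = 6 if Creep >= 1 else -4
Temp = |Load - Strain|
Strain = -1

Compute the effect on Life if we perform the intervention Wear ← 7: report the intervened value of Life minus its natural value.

-3

The intervention breaks the incoming arrows to Wear: Wear = 6 if Creep >= 1 else -4 no longer applies, and Wear = 7.
Life = -2Load - 3Wear + 1  [with Load=5, Wear=7]  = -30
Without intervention: Temp = |Load - Strain|  [with Load=5, Strain=-1]  = 6; Creep = Load + Temp + Strain  [with Load=5, Temp=6, Strain=-1]  = 10; Wear = 6 if Creep >= 1 else -4  [with Creep=10]  = 6; Life = -2Load - 3Wear + 1  [with Load=5, Wear=6]  = -27.
Change = -30 − (-27) = -3.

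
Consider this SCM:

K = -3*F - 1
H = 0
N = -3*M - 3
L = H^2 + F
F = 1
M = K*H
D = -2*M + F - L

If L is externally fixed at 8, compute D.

Under do(L=8), the mechanism L = H^2 + F is discarded; L is fixed at 8.
K = -3*F - 1  [with F=1]  = -4
M = K*H  [with K=-4, H=0]  = 0
D = -2*M + F - L  [with M=0, F=1, L=8]  = -7

-7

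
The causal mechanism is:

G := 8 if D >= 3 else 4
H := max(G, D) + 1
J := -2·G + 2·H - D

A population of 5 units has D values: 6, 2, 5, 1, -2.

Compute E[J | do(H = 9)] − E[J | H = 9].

7.9

Every unit gets H=9 under the intervention. J values become -4, 8, -3, 9, 12; E[J|do(H=9)] = 4.4.
Observing H=9 restricts to units where H's equation naturally yields 9: D ∈ {6, 5}. In that subpopulation J = -4, -3, mean -3.5.
Difference = 4.4 − (-3.5) = 7.9.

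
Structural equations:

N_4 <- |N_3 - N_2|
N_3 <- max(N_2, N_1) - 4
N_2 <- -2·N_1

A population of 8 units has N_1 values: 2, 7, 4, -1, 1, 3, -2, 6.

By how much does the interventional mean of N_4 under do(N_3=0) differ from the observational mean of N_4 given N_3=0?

0.5

Every unit gets N_3=0 under the intervention. N_4 values become 4, 14, 8, 2, 2, 6, 4, 12; E[N_4|do(N_3=0)] = 6.5.
E[N_4|N_3=0] averages over only the 2 units with N_3=0 (N_1 = 4, -2): N_4 = 8, 4, mean 6.
Difference = 6.5 − 6 = 0.5.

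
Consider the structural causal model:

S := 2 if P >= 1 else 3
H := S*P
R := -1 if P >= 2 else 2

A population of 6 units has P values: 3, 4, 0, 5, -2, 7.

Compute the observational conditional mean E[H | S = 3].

-3

Observing S=3 restricts to units where S's equation naturally yields 3: P ∈ {0, -2}. In that subpopulation H = 0, -6, mean -3.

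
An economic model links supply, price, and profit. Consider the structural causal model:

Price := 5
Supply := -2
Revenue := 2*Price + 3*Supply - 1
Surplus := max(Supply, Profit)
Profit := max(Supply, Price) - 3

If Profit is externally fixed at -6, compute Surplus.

-2

Intervening sets Profit = -6 and removes its equation (Profit := max(Supply, Price) - 3).
Surplus = max(Supply, Profit)  [with Supply=-2, Profit=-6]  = -2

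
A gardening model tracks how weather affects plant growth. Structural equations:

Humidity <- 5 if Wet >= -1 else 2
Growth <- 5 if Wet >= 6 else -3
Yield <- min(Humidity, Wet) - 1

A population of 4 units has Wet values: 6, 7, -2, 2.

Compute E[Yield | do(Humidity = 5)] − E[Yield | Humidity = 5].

-1.5

do(Humidity=5) breaks Humidity's dependence on Wet. With Humidity=5 fixed, Yield across the units is 4, 4, -3, 1, mean 1.5.
E[Yield|Humidity=5] averages over only the 3 units with Humidity=5 (Wet = 6, 7, 2): Yield = 4, 4, 1, mean 3.
Difference = 1.5 − 3 = -1.5.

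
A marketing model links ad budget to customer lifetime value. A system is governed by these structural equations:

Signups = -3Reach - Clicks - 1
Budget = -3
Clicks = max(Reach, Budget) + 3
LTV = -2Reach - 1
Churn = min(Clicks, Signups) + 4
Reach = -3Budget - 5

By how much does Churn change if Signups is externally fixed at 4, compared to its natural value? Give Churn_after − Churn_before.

Intervening sets Signups = 4 and removes its equation (Signups = -3Reach - Clicks - 1).
Reach = -3Budget - 5  [with Budget=-3]  = 4
Clicks = max(Reach, Budget) + 3  [with Reach=4, Budget=-3]  = 7
Churn = min(Clicks, Signups) + 4  [with Clicks=7, Signups=4]  = 8
Without intervention: Reach = -3Budget - 5  [with Budget=-3]  = 4; Clicks = max(Reach, Budget) + 3  [with Reach=4, Budget=-3]  = 7; Signups = -3Reach - Clicks - 1  [with Reach=4, Clicks=7]  = -20; Churn = min(Clicks, Signups) + 4  [with Clicks=7, Signups=-20]  = -16.
Change = 8 − (-16) = 24.

24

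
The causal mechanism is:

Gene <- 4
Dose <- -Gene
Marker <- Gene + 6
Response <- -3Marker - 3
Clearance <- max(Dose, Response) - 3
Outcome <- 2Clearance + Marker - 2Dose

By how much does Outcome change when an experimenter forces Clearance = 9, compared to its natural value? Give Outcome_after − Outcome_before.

The intervention breaks the incoming arrows to Clearance: Clearance <- max(Dose, Response) - 3 no longer applies, and Clearance = 9.
Dose = -Gene  [with Gene=4]  = -4
Marker = Gene + 6  [with Gene=4]  = 10
Outcome = 2Clearance + Marker - 2Dose  [with Clearance=9, Marker=10, Dose=-4]  = 36
Without intervention: Dose = -Gene  [with Gene=4]  = -4; Marker = Gene + 6  [with Gene=4]  = 10; Response = -3Marker - 3  [with Marker=10]  = -33; Clearance = max(Dose, Response) - 3  [with Dose=-4, Response=-33]  = -7; Outcome = 2Clearance + Marker - 2Dose  [with Clearance=-7, Marker=10, Dose=-4]  = 4.
Change = 36 − 4 = 32.

32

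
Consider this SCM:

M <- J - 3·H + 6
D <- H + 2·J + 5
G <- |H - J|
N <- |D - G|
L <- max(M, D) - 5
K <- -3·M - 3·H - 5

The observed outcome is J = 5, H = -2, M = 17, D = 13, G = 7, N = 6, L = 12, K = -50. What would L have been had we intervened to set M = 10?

The intervention breaks the incoming arrows to M: M <- J - 3·H + 6 no longer applies, and M = 10.
D = H + 2·J + 5  [with H=-2, J=5]  = 13
L = max(M, D) - 5  [with M=10, D=13]  = 8

8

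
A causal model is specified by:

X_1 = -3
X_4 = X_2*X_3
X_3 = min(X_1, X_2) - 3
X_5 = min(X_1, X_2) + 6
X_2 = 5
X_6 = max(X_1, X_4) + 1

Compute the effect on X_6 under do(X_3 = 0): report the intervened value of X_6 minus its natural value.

3

The intervention breaks the incoming arrows to X_3: X_3 = min(X_1, X_2) - 3 no longer applies, and X_3 = 0.
X_4 = X_2*X_3  [with X_2=5, X_3=0]  = 0
X_6 = max(X_1, X_4) + 1  [with X_1=-3, X_4=0]  = 1
Without intervention: X_3 = min(X_1, X_2) - 3  [with X_1=-3, X_2=5]  = -6; X_4 = X_2*X_3  [with X_2=5, X_3=-6]  = -30; X_6 = max(X_1, X_4) + 1  [with X_1=-3, X_4=-30]  = -2.
Change = 1 − (-2) = 3.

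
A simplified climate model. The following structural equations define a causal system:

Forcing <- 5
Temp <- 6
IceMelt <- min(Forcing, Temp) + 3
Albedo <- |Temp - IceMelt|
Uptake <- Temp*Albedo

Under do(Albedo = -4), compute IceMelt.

8

Under do(Albedo=-4), the mechanism Albedo <- |Temp - IceMelt| is discarded; Albedo is fixed at -4.
Since IceMelt is not a descendant of the intervened variable, it is unaffected.
IceMelt = min(Forcing, Temp) + 3  [with Forcing=5, Temp=6]  = 8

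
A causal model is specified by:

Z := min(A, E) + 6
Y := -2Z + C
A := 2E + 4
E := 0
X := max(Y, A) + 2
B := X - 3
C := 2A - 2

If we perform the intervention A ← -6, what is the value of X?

-4

Under do(A=-6), the mechanism A := 2E + 4 is discarded; A is fixed at -6.
C = 2A - 2  [with A=-6]  = -14
Z = min(A, E) + 6  [with A=-6, E=0]  = 0
Y = -2Z + C  [with Z=0, C=-14]  = -14
X = max(Y, A) + 2  [with Y=-14, A=-6]  = -4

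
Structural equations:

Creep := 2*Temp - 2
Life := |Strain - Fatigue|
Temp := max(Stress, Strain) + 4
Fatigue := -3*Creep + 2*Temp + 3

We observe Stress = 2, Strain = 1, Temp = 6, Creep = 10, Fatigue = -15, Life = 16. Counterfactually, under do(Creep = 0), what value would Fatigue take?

15

Intervening sets Creep = 0 and removes its equation (Creep := 2*Temp - 2).
Temp = max(Stress, Strain) + 4  [with Stress=2, Strain=1]  = 6
Fatigue = -3*Creep + 2*Temp + 3  [with Creep=0, Temp=6]  = 15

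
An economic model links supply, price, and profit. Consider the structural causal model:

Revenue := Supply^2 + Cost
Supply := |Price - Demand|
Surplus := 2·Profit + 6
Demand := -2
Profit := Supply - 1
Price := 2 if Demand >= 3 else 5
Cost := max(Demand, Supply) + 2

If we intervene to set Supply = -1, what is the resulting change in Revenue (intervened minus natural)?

do(Supply=-1) replaces the equation Supply := |Price - Demand| with the constant Supply = -1.
Cost = max(Demand, Supply) + 2  [with Demand=-2, Supply=-1]  = 1
Revenue = Supply^2 + Cost  [with Supply=-1, Cost=1]  = 2
Without intervention: Price = 2 if Demand >= 3 else 5  [with Demand=-2]  = 5; Supply = |Price - Demand|  [with Price=5, Demand=-2]  = 7; Cost = max(Demand, Supply) + 2  [with Demand=-2, Supply=7]  = 9; Revenue = Supply^2 + Cost  [with Supply=7, Cost=9]  = 58.
Change = 2 − 58 = -56.

-56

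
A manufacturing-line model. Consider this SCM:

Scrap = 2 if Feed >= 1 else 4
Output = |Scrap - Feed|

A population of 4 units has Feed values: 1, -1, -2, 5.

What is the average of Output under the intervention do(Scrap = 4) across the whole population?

do(Scrap=4) breaks Scrap's dependence on Feed. With Scrap=4 fixed, Output across the units is 3, 5, 6, 1, mean 3.75.

3.75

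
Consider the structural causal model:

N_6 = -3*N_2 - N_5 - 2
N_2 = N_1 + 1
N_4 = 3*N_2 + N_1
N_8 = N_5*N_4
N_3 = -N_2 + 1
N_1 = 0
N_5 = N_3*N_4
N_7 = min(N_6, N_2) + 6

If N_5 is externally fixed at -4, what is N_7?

Under do(N_5=-4), the mechanism N_5 = N_3*N_4 is discarded; N_5 is fixed at -4.
N_2 = N_1 + 1  [with N_1=0]  = 1
N_6 = -3*N_2 - N_5 - 2  [with N_2=1, N_5=-4]  = -1
N_7 = min(N_6, N_2) + 6  [with N_6=-1, N_2=1]  = 5

5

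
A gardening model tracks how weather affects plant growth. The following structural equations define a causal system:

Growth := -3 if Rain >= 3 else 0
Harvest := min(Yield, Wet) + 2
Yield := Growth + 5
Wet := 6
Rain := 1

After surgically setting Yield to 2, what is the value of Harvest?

Intervening sets Yield = 2 and removes its equation (Yield := Growth + 5).
Harvest = min(Yield, Wet) + 2  [with Yield=2, Wet=6]  = 4

4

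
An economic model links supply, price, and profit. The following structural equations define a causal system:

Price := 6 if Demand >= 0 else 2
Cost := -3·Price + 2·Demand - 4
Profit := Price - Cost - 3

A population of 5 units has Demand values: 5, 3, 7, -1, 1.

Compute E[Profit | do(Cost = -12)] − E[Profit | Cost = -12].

1.2

Under do(Cost=-12), Cost's equation is replaced by Cost=-12 for every unit. Per-unit Profit: 15, 15, 15, 11, 15. Mean = 14.2.
E[Profit|Cost=-12] averages over only the 2 units with Cost=-12 (Demand = 5, -1): Profit = 15, 11, mean 13.
Difference = 14.2 − 13 = 1.2.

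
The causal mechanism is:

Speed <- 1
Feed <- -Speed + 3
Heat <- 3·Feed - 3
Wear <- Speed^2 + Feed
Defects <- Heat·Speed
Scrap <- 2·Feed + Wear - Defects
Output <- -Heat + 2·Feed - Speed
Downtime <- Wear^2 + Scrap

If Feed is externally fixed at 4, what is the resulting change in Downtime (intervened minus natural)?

do(Feed=4) replaces the equation Feed <- -Speed + 3 with the constant Feed = 4.
Heat = 3·Feed - 3  [with Feed=4]  = 9
Wear = Speed^2 + Feed  [with Speed=1, Feed=4]  = 5
Defects = Heat·Speed  [with Heat=9, Speed=1]  = 9
Scrap = 2·Feed + Wear - Defects  [with Feed=4, Wear=5, Defects=9]  = 4
Downtime = Wear^2 + Scrap  [with Wear=5, Scrap=4]  = 29
Without intervention: Feed = -Speed + 3  [with Speed=1]  = 2; Heat = 3·Feed - 3  [with Feed=2]  = 3; Wear = Speed^2 + Feed  [with Speed=1, Feed=2]  = 3; Defects = Heat·Speed  [with Heat=3, Speed=1]  = 3; Scrap = 2·Feed + Wear - Defects  [with Feed=2, Wear=3, Defects=3]  = 4; Downtime = Wear^2 + Scrap  [with Wear=3, Scrap=4]  = 13.
Change = 29 − 13 = 16.

16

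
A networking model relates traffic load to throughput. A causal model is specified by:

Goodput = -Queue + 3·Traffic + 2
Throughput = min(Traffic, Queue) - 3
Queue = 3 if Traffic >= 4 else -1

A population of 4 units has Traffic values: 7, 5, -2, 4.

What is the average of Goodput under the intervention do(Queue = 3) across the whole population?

9.5

The intervention sets Queue=3 in all 4 units regardless of Traffic. Recomputing Goodput per unit gives 20, 14, -7, 11; average 9.5.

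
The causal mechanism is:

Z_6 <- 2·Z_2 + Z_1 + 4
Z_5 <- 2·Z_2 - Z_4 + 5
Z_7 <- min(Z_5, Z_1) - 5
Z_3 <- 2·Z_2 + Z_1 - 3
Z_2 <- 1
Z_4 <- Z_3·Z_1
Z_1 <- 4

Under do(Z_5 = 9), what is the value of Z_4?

The intervention breaks the incoming arrows to Z_5: Z_5 <- 2·Z_2 - Z_4 + 5 no longer applies, and Z_5 = 9.
Since Z_4 is not a descendant of the intervened variable, it is unaffected.
Z_3 = 2·Z_2 + Z_1 - 3  [with Z_2=1, Z_1=4]  = 3
Z_4 = Z_3·Z_1  [with Z_3=3, Z_1=4]  = 12

12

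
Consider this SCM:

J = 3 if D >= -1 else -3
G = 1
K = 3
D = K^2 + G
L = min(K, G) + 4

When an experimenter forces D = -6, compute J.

do(D=-6) replaces the equation D = K^2 + G with the constant D = -6.
J = 3 if D >= -1 else -3  [with D=-6]  = -3

-3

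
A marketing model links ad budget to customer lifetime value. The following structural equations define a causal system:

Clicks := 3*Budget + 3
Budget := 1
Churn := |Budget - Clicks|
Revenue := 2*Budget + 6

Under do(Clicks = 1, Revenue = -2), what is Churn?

0

The joint intervention fixes Clicks = 1, Revenue = -2, removing each variable's own equation.
Churn = |Budget - Clicks|  [with Budget=1, Clicks=1]  = 0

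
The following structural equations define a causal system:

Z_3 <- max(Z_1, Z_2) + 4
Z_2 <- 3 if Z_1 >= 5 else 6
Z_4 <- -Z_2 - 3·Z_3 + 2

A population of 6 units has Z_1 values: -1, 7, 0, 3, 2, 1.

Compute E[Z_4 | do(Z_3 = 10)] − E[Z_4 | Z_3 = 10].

The intervention sets Z_3=10 in all 6 units regardless of Z_1. Recomputing Z_4 per unit gives -34, -31, -34, -34, -34, -34; average -33.5.
E[Z_4|Z_3=10] averages over only the 5 units with Z_3=10 (Z_1 = -1, 0, 3, 2, 1): Z_4 = -34, -34, -34, -34, -34, mean -34.
Difference = -33.5 − (-34) = 0.5.

0.5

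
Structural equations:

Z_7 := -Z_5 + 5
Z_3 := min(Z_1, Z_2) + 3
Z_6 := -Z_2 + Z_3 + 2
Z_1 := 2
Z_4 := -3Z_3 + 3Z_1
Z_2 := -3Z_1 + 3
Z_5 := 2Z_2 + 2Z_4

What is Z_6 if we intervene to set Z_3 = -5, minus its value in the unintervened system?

-5

The intervention breaks the incoming arrows to Z_3: Z_3 := min(Z_1, Z_2) + 3 no longer applies, and Z_3 = -5.
Z_2 = -3Z_1 + 3  [with Z_1=2]  = -3
Z_6 = -Z_2 + Z_3 + 2  [with Z_2=-3, Z_3=-5]  = 0
Without intervention: Z_2 = -3Z_1 + 3  [with Z_1=2]  = -3; Z_3 = min(Z_1, Z_2) + 3  [with Z_1=2, Z_2=-3]  = 0; Z_6 = -Z_2 + Z_3 + 2  [with Z_2=-3, Z_3=0]  = 5.
Change = 0 − 5 = -5.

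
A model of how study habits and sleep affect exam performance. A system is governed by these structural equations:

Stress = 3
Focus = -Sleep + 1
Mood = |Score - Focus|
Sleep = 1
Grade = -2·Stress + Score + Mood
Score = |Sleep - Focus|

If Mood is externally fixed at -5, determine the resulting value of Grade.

-10

The intervention breaks the incoming arrows to Mood: Mood = |Score - Focus| no longer applies, and Mood = -5.
Focus = -Sleep + 1  [with Sleep=1]  = 0
Score = |Sleep - Focus|  [with Sleep=1, Focus=0]  = 1
Grade = -2·Stress + Score + Mood  [with Stress=3, Score=1, Mood=-5]  = -10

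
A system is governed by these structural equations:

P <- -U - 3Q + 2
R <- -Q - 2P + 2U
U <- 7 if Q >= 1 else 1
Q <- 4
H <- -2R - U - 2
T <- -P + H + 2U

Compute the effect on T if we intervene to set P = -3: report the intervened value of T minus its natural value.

42

The intervention breaks the incoming arrows to P: P <- -U - 3Q + 2 no longer applies, and P = -3.
U = 7 if Q >= 1 else 1  [with Q=4]  = 7
R = -Q - 2P + 2U  [with Q=4, P=-3, U=7]  = 16
H = -2R - U - 2  [with R=16, U=7]  = -41
T = -P + H + 2U  [with P=-3, H=-41, U=7]  = -24
Without intervention: U = 7 if Q >= 1 else 1  [with Q=4]  = 7; P = -U - 3Q + 2  [with U=7, Q=4]  = -17; R = -Q - 2P + 2U  [with Q=4, P=-17, U=7]  = 44; H = -2R - U - 2  [with R=44, U=7]  = -97; T = -P + H + 2U  [with P=-17, H=-97, U=7]  = -66.
Change = -24 − (-66) = 42.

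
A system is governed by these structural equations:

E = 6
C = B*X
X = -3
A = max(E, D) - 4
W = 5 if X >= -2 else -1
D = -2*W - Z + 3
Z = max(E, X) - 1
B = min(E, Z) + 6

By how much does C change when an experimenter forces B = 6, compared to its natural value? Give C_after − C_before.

The intervention breaks the incoming arrows to B: B = min(E, Z) + 6 no longer applies, and B = 6.
C = B*X  [with B=6, X=-3]  = -18
Without intervention: Z = max(E, X) - 1  [with E=6, X=-3]  = 5; B = min(E, Z) + 6  [with E=6, Z=5]  = 11; C = B*X  [with B=11, X=-3]  = -33.
Change = -18 − (-33) = 15.

15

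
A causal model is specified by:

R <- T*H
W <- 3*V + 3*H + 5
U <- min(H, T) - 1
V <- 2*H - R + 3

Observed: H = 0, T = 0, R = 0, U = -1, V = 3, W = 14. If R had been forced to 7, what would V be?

-4

do(R=7) replaces the equation R <- T*H with the constant R = 7.
V = 2*H - R + 3  [with H=0, R=7]  = -4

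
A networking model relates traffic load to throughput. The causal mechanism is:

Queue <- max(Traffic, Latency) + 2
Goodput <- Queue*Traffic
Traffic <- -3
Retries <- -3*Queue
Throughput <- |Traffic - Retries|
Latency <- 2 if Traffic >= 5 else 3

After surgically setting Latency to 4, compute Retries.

-18

Under do(Latency=4), the mechanism Latency <- 2 if Traffic >= 5 else 3 is discarded; Latency is fixed at 4.
Queue = max(Traffic, Latency) + 2  [with Traffic=-3, Latency=4]  = 6
Retries = -3*Queue  [with Queue=6]  = -18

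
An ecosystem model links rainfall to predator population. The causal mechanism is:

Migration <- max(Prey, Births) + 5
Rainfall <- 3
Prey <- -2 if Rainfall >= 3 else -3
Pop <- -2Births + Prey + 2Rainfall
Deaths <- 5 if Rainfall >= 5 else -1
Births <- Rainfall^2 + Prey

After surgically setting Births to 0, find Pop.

The intervention breaks the incoming arrows to Births: Births <- Rainfall^2 + Prey no longer applies, and Births = 0.
Prey = -2 if Rainfall >= 3 else -3  [with Rainfall=3]  = -2
Pop = -2Births + Prey + 2Rainfall  [with Births=0, Prey=-2, Rainfall=3]  = 4

4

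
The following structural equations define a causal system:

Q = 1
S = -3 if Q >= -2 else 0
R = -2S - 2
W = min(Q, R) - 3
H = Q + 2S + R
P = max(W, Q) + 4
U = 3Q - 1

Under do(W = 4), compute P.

Under do(W=4), the mechanism W = min(Q, R) - 3 is discarded; W is fixed at 4.
P = max(W, Q) + 4  [with W=4, Q=1]  = 8

8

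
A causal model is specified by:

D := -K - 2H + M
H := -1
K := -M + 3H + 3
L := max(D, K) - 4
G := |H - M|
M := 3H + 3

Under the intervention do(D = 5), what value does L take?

1

Under do(D=5), the mechanism D := -K - 2H + M is discarded; D is fixed at 5.
M = 3H + 3  [with H=-1]  = 0
K = -M + 3H + 3  [with M=0, H=-1]  = 0
L = max(D, K) - 4  [with D=5, K=0]  = 1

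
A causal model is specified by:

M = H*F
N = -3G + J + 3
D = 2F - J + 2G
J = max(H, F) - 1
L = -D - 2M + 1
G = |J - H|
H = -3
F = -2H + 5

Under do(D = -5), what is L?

72

Intervening sets D = -5 and removes its equation (D = 2F - J + 2G).
F = -2H + 5  [with H=-3]  = 11
M = H*F  [with H=-3, F=11]  = -33
L = -D - 2M + 1  [with D=-5, M=-33]  = 72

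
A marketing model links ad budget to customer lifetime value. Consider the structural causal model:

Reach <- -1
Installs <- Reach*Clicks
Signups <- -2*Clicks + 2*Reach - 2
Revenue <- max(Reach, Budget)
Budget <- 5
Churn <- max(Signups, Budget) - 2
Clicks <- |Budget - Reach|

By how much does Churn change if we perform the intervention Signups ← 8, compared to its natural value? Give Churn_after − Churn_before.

3

The intervention breaks the incoming arrows to Signups: Signups <- -2*Clicks + 2*Reach - 2 no longer applies, and Signups = 8.
Churn = max(Signups, Budget) - 2  [with Signups=8, Budget=5]  = 6
Without intervention: Clicks = |Budget - Reach|  [with Budget=5, Reach=-1]  = 6; Signups = -2*Clicks + 2*Reach - 2  [with Clicks=6, Reach=-1]  = -16; Churn = max(Signups, Budget) - 2  [with Signups=-16, Budget=5]  = 3.
Change = 6 − 3 = 3.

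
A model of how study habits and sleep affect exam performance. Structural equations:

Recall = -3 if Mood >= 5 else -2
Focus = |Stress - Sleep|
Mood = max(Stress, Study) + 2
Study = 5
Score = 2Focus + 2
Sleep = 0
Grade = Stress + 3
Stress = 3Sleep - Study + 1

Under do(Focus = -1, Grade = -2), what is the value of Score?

0

The joint intervention fixes Focus = -1, Grade = -2, removing each variable's own equation.
Score = 2Focus + 2  [with Focus=-1]  = 0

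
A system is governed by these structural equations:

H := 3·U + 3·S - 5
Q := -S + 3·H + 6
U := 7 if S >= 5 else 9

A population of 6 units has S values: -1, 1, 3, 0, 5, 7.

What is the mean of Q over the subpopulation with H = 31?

95

Observing H=31 restricts to units where H's equation naturally yields 31: S ∈ {3, 5}. In that subpopulation Q = 96, 94, mean 95.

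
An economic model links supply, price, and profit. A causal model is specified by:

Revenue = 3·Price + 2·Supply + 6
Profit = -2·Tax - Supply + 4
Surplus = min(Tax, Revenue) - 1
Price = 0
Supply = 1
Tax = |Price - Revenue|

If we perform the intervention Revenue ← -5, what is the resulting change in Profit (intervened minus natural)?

do(Revenue=-5) replaces the equation Revenue = 3·Price + 2·Supply + 6 with the constant Revenue = -5.
Tax = |Price - Revenue|  [with Price=0, Revenue=-5]  = 5
Profit = -2·Tax - Supply + 4  [with Tax=5, Supply=1]  = -7
Without intervention: Revenue = 3·Price + 2·Supply + 6  [with Price=0, Supply=1]  = 8; Tax = |Price - Revenue|  [with Price=0, Revenue=8]  = 8; Profit = -2·Tax - Supply + 4  [with Tax=8, Supply=1]  = -13.
Change = -7 − (-13) = 6.

6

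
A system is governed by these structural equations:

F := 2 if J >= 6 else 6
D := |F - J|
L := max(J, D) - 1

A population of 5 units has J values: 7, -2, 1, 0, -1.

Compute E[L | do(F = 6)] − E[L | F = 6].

0.1

do(F=6) breaks F's dependence on J. With F=6 fixed, L across the units is 6, 7, 4, 5, 6, mean 5.6.
E[L|F=6] averages over only the 4 units with F=6 (J = -2, 1, 0, -1): L = 7, 4, 5, 6, mean 5.5.
Difference = 5.6 − 5.5 = 0.1.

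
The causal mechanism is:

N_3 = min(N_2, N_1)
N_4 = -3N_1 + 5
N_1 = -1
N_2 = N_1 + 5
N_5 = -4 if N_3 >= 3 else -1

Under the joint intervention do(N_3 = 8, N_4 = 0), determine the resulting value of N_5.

Setting N_3 = 8, N_4 = 0 by intervention discards those variables' equations.
N_5 = -4 if N_3 >= 3 else -1  [with N_3=8]  = -4

-4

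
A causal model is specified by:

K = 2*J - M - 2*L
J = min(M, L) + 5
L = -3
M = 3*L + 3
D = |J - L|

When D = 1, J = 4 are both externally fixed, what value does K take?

Under do(D = 1, J = 4), each intervened variable's structural equation is replaced by its fixed value.
M = 3*L + 3  [with L=-3]  = -6
K = 2*J - M - 2*L  [with J=4, M=-6, L=-3]  = 20

20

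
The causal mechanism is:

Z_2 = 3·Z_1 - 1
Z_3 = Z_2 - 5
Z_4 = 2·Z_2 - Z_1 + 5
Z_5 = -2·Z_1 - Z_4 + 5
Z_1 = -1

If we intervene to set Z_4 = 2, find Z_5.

Intervening sets Z_4 = 2 and removes its equation (Z_4 = 2·Z_2 - Z_1 + 5).
Z_5 = -2·Z_1 - Z_4 + 5  [with Z_1=-1, Z_4=2]  = 5

5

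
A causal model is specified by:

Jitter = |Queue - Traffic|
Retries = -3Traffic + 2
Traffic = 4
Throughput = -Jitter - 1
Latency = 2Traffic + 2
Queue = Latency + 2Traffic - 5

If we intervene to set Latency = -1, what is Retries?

-10

Under do(Latency=-1), the mechanism Latency = 2Traffic + 2 is discarded; Latency is fixed at -1.
Since Retries is not a descendant of the intervened variable, it is unaffected.
Retries = -3Traffic + 2  [with Traffic=4]  = -10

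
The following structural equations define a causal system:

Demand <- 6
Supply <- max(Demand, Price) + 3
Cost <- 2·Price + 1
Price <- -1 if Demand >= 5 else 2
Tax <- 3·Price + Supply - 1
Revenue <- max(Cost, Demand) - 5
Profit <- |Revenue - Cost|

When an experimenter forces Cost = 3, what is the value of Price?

-1

The intervention breaks the incoming arrows to Cost: Cost <- 2·Price + 1 no longer applies, and Cost = 3.
Since Price is not a descendant of the intervened variable, it is unaffected.
Price = -1 if Demand >= 5 else 2  [with Demand=6]  = -1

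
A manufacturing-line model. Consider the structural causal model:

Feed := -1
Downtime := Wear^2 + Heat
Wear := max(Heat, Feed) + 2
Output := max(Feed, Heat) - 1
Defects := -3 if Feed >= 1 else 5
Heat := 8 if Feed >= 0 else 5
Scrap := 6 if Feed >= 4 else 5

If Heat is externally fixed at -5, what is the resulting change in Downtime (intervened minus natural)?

-58

Under do(Heat=-5), the mechanism Heat := 8 if Feed >= 0 else 5 is discarded; Heat is fixed at -5.
Wear = max(Heat, Feed) + 2  [with Heat=-5, Feed=-1]  = 1
Downtime = Wear^2 + Heat  [with Wear=1, Heat=-5]  = -4
Without intervention: Heat = 8 if Feed >= 0 else 5  [with Feed=-1]  = 5; Wear = max(Heat, Feed) + 2  [with Heat=5, Feed=-1]  = 7; Downtime = Wear^2 + Heat  [with Wear=7, Heat=5]  = 54.
Change = -4 − 54 = -58.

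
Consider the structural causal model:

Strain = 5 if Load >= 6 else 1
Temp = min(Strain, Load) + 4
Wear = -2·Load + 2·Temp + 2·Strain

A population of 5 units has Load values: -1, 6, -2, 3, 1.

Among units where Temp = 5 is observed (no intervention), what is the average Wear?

8

E[Wear|Temp=5] averages over only the 2 units with Temp=5 (Load = 3, 1): Wear = 6, 10, mean 8.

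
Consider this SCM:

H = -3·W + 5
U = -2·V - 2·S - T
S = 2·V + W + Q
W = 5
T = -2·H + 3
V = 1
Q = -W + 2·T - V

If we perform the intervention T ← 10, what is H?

-10

Under do(T=10), the mechanism T = -2·H + 3 is discarded; T is fixed at 10.
Since H is not a descendant of the intervened variable, it is unaffected.
H = -3·W + 5  [with W=5]  = -10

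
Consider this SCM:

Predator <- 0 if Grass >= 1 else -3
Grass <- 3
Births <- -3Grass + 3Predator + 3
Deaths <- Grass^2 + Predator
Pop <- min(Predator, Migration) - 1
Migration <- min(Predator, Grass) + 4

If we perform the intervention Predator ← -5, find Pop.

-6

Under do(Predator=-5), the mechanism Predator <- 0 if Grass >= 1 else -3 is discarded; Predator is fixed at -5.
Migration = min(Predator, Grass) + 4  [with Predator=-5, Grass=3]  = -1
Pop = min(Predator, Migration) - 1  [with Predator=-5, Migration=-1]  = -6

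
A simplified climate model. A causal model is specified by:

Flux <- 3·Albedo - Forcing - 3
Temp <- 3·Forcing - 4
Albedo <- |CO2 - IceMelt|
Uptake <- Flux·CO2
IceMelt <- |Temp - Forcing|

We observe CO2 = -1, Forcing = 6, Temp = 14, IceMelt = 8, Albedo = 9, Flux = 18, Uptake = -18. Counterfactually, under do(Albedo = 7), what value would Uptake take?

-12

Under do(Albedo=7), the mechanism Albedo <- |CO2 - IceMelt| is discarded; Albedo is fixed at 7.
Flux = 3·Albedo - Forcing - 3  [with Albedo=7, Forcing=6]  = 12
Uptake = Flux·CO2  [with Flux=12, CO2=-1]  = -12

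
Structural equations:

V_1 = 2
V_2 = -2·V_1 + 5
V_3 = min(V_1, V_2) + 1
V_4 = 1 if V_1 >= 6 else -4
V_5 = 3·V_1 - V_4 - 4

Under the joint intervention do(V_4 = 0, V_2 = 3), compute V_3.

3

Setting V_4 = 0, V_2 = 3 by intervention discards those variables' equations.
V_3 = min(V_1, V_2) + 1  [with V_1=2, V_2=3]  = 3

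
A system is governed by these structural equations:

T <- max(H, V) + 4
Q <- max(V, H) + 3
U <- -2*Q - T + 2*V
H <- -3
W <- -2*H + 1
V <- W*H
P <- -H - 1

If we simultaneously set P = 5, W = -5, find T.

19

Under do(P = 5, W = -5), each intervened variable's structural equation is replaced by its fixed value.
V = W*H  [with W=-5, H=-3]  = 15
T = max(H, V) + 4  [with H=-3, V=15]  = 19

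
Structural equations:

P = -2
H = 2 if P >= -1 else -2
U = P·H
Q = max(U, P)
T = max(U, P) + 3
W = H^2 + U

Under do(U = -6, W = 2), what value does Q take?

Setting U = -6, W = 2 by intervention discards those variables' equations.
Q = max(U, P)  [with U=-6, P=-2]  = -2

-2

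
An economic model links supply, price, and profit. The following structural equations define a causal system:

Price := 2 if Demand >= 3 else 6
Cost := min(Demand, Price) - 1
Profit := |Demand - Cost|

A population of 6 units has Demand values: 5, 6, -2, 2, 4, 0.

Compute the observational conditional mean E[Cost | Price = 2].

Observing Price=2 restricts to units where Price's equation naturally yields 2: Demand ∈ {5, 6, 4}. In that subpopulation Cost = 1, 1, 1, mean 1.

1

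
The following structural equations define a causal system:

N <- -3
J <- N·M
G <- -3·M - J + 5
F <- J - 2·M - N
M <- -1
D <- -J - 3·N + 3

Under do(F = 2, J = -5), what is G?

13

The joint intervention fixes F = 2, J = -5, removing each variable's own equation.
G = -3·M - J + 5  [with M=-1, J=-5]  = 13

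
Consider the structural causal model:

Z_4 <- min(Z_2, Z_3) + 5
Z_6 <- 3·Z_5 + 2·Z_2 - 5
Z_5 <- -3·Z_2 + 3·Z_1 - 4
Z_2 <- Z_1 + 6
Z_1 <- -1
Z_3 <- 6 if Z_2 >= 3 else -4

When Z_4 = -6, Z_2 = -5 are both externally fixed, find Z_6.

The joint intervention fixes Z_4 = -6, Z_2 = -5, removing each variable's own equation.
Z_5 = -3·Z_2 + 3·Z_1 - 4  [with Z_2=-5, Z_1=-1]  = 8
Z_6 = 3·Z_5 + 2·Z_2 - 5  [with Z_5=8, Z_2=-5]  = 9

9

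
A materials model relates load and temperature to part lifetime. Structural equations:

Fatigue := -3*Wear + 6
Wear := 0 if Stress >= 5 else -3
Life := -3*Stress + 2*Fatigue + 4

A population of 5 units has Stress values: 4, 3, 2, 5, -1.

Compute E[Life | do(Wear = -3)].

do(Wear=-3) breaks Wear's dependence on Stress. With Wear=-3 fixed, Life across the units is 22, 25, 28, 19, 37, mean 26.2.

26.2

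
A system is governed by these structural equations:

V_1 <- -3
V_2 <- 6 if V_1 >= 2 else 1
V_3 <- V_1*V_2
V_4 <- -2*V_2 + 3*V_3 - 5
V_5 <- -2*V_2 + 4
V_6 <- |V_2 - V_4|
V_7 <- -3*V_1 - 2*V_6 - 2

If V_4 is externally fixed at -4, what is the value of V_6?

5

Under do(V_4=-4), the mechanism V_4 <- -2*V_2 + 3*V_3 - 5 is discarded; V_4 is fixed at -4.
V_2 = 6 if V_1 >= 2 else 1  [with V_1=-3]  = 1
V_6 = |V_2 - V_4|  [with V_2=1, V_4=-4]  = 5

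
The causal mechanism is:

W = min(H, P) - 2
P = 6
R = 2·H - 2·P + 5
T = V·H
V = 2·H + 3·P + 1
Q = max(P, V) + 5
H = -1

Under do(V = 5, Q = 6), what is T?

-5

Under do(V = 5, Q = 6), each intervened variable's structural equation is replaced by its fixed value.
T = V·H  [with V=5, H=-1]  = -5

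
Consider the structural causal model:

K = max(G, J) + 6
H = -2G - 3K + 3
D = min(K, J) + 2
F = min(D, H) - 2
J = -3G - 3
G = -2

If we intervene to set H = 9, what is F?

3

The intervention breaks the incoming arrows to H: H = -2G - 3K + 3 no longer applies, and H = 9.
J = -3G - 3  [with G=-2]  = 3
K = max(G, J) + 6  [with G=-2, J=3]  = 9
D = min(K, J) + 2  [with K=9, J=3]  = 5
F = min(D, H) - 2  [with D=5, H=9]  = 3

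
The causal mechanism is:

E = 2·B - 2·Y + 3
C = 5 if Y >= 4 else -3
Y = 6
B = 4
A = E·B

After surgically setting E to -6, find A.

Intervening sets E = -6 and removes its equation (E = 2·B - 2·Y + 3).
A = E·B  [with E=-6, B=4]  = -24

-24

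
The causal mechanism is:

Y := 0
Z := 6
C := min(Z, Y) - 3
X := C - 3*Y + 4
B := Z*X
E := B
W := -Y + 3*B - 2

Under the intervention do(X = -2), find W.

-38

The intervention breaks the incoming arrows to X: X := C - 3*Y + 4 no longer applies, and X = -2.
B = Z*X  [with Z=6, X=-2]  = -12
W = -Y + 3*B - 2  [with Y=0, B=-12]  = -38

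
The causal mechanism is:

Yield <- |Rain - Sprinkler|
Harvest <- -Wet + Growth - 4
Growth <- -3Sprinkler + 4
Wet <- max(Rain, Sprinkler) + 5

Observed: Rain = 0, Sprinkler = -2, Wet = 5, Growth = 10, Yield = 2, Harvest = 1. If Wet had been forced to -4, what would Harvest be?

10

The intervention breaks the incoming arrows to Wet: Wet <- max(Rain, Sprinkler) + 5 no longer applies, and Wet = -4.
Growth = -3Sprinkler + 4  [with Sprinkler=-2]  = 10
Harvest = -Wet + Growth - 4  [with Wet=-4, Growth=10]  = 10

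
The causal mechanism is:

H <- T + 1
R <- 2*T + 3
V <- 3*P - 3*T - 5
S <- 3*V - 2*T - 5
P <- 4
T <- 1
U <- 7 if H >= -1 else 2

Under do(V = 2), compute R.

The intervention breaks the incoming arrows to V: V <- 3*P - 3*T - 5 no longer applies, and V = 2.
No directed path runs from V to R, so R keeps its natural value.
R = 2*T + 3  [with T=1]  = 5

5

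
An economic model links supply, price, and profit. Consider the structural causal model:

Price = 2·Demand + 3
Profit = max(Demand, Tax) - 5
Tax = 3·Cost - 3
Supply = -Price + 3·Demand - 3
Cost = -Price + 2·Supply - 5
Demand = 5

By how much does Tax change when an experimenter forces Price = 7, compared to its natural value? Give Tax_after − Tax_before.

54

do(Price=7) replaces the equation Price = 2·Demand + 3 with the constant Price = 7.
Supply = -Price + 3·Demand - 3  [with Price=7, Demand=5]  = 5
Cost = -Price + 2·Supply - 5  [with Price=7, Supply=5]  = -2
Tax = 3·Cost - 3  [with Cost=-2]  = -9
Without intervention: Price = 2·Demand + 3  [with Demand=5]  = 13; Supply = -Price + 3·Demand - 3  [with Price=13, Demand=5]  = -1; Cost = -Price + 2·Supply - 5  [with Price=13, Supply=-1]  = -20; Tax = 3·Cost - 3  [with Cost=-20]  = -63.
Change = -9 − (-63) = 54.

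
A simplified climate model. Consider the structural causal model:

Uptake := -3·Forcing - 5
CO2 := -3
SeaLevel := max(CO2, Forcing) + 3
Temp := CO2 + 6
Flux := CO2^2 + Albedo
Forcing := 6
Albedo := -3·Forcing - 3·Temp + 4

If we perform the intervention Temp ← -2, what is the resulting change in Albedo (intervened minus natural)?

The intervention breaks the incoming arrows to Temp: Temp := CO2 + 6 no longer applies, and Temp = -2.
Albedo = -3·Forcing - 3·Temp + 4  [with Forcing=6, Temp=-2]  = -8
Without intervention: Temp = CO2 + 6  [with CO2=-3]  = 3; Albedo = -3·Forcing - 3·Temp + 4  [with Forcing=6, Temp=3]  = -23.
Change = -8 − (-23) = 15.

15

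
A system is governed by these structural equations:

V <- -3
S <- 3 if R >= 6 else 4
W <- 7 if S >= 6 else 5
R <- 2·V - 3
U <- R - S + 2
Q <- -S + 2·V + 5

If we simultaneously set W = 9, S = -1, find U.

The joint intervention fixes W = 9, S = -1, removing each variable's own equation.
R = 2·V - 3  [with V=-3]  = -9
U = R - S + 2  [with R=-9, S=-1]  = -6

-6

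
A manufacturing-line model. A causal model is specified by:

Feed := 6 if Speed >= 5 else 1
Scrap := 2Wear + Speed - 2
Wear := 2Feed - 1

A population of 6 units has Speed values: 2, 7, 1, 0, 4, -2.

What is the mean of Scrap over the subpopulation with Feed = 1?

Observing Feed=1 restricts to units where Feed's equation naturally yields 1: Speed ∈ {2, 1, 0, 4, -2}. In that subpopulation Scrap = 2, 1, 0, 4, -2, mean 1.

1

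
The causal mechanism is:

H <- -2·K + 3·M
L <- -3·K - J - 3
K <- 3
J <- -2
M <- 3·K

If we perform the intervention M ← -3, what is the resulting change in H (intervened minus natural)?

Intervening sets M = -3 and removes its equation (M <- 3·K).
H = -2·K + 3·M  [with K=3, M=-3]  = -15
Without intervention: M = 3·K  [with K=3]  = 9; H = -2·K + 3·M  [with K=3, M=9]  = 21.
Change = -15 − 21 = -36.

-36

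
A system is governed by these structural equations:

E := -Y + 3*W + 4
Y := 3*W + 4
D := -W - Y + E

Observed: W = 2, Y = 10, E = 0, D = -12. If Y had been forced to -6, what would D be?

Under do(Y=-6), the mechanism Y := 3*W + 4 is discarded; Y is fixed at -6.
E = -Y + 3*W + 4  [with Y=-6, W=2]  = 16
D = -W - Y + E  [with W=2, Y=-6, E=16]  = 20

20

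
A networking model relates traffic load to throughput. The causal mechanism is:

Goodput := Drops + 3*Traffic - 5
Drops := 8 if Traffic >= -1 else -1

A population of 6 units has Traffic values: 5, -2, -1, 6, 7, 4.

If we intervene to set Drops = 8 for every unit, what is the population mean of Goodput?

do(Drops=8) breaks Drops's dependence on Traffic. With Drops=8 fixed, Goodput across the units is 18, -3, 0, 21, 24, 15, mean 12.5.

12.5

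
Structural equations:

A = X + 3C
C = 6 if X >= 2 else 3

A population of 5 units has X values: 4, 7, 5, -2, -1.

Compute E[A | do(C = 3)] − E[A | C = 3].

The intervention sets C=3 in all 5 units regardless of X. Recomputing A per unit gives 13, 16, 14, 7, 8; average 11.6.
Conditioning on C=3 selects the 2 unit(s) with X ∈ {-2, -1}. Their A values: 7, 8. Mean = 7.5.
Difference = 11.6 − 7.5 = 4.1.

4.1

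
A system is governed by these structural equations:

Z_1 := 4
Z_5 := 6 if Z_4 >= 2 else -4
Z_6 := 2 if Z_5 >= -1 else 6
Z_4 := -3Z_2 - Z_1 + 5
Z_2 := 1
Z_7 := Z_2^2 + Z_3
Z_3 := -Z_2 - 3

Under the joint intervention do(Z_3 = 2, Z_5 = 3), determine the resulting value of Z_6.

Setting Z_3 = 2, Z_5 = 3 by intervention discards those variables' equations.
Z_6 = 2 if Z_5 >= -1 else 6  [with Z_5=3]  = 2

2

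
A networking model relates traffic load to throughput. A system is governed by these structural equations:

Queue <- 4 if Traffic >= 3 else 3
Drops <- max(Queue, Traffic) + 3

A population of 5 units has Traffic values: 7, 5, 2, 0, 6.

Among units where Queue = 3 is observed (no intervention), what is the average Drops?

E[Drops|Queue=3] averages over only the 2 units with Queue=3 (Traffic = 2, 0): Drops = 6, 6, mean 6.

6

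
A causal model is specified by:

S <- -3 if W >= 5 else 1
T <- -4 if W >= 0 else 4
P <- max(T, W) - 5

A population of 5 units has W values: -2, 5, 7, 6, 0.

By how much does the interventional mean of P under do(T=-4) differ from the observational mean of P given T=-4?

Every unit gets T=-4 under the intervention. P values become -7, 0, 2, 1, -5; E[P|do(T=-4)] = -1.8.
Conditioning on T=-4 selects the 4 unit(s) with W ∈ {5, 7, 6, 0}. Their P values: 0, 2, 1, -5. Mean = -0.5.
Difference = -1.8 − (-0.5) = -1.3.

-1.3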